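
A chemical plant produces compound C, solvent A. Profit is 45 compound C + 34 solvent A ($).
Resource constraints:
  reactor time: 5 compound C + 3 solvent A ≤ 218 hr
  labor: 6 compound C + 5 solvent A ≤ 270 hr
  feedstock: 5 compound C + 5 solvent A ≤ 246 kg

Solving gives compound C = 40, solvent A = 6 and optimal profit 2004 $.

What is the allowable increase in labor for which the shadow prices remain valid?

11.2

Binding constraints: reactor time, labor. The basis is B = [[5,3],[6,5]] with det 7.
Per unit increase in labor, x* moves by d = (-0.4286, 0.7143).
The basis stays optimal until feedstock becomes binding; allowable increase = 11.2 hr.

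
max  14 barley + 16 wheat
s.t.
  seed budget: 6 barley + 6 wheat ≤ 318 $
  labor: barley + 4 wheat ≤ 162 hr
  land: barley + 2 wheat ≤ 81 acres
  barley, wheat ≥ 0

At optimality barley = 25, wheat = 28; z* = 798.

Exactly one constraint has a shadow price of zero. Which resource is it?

labor

seed budget: 318/318 (binding)
labor: 137/162 (slack 25)
land: 81/81 (binding)
By complementary slackness, a constraint with positive slack has shadow price 0 → labor.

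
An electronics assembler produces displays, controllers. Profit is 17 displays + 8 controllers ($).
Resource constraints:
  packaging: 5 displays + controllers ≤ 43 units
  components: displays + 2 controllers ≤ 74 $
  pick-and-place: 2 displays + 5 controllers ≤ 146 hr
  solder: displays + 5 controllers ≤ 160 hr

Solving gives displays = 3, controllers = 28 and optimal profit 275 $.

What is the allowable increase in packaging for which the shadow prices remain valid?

Binding constraints: packaging, pick-and-place. The basis is B = [[5,1],[2,5]] with det 23.
Per unit increase in packaging, x* moves by d = (0.2174, -0.087).
The basis stays optimal until controllers reaches 0; allowable increase = 322 units.

322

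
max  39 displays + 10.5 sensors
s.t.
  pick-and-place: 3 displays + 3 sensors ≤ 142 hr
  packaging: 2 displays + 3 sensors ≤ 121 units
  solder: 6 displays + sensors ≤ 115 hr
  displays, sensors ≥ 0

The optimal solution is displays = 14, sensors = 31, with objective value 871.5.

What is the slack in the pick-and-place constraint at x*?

pick-and-place used = 3·14 + 3·31 = 135; slack = 142 − 135 = 7.

7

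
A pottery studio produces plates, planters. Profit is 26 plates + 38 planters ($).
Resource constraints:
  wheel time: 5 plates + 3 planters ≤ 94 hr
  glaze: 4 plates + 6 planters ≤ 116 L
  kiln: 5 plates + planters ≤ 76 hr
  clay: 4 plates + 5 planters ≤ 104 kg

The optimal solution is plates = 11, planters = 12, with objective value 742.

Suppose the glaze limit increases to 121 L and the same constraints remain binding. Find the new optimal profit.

769.5

Check each constraint at x*: wheel time 91/94 (slack 3); glaze 116/116 (tight); kiln 67/76 (slack 9); clay 104/104 (tight).
Since wheel time, kiln are not tight, their duals are 0.
Dual feasibility on the basic columns requires 4·y_glaze + 4·y_clay = 26, 6·y_glaze + 5·y_clay = 38.
→ y_glaze = 5.5 and y_clay = 1.
Δz = y_glaze·Δb = 5.5 × (5) = 27.5, so new z* = 742 + 27.5 = 769.5.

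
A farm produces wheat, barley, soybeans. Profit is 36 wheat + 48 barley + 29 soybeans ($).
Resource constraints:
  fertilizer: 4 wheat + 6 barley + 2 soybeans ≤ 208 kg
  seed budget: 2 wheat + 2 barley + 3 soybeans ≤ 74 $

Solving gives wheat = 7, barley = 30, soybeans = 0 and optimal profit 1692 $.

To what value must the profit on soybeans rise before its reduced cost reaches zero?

30

At the optimum: fertilizer uses 208 of 208 (binding); seed budget uses 74 of 74 (binding).
From A_Bᵀ y = c: 4·y_fertilizer + 2·y_seed budget = 36; 6·y_fertilizer + 2·y_seed budget = 48.
This yields shadow prices y_fertilizer = 6, y_seed budget = 6.
soybeans enters the basis when its profit ≥ yᵀa₃ = 6·2 + 6·3 = 30.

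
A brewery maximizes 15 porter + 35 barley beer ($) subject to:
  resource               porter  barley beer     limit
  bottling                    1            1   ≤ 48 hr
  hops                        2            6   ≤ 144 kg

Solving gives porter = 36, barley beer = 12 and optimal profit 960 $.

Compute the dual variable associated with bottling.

5

At the optimum: bottling uses 48 of 48 (binding); hops uses 144 of 144 (binding).
From A_Bᵀ y = c: 1·y_bottling + 2·y_hops = 15; 1·y_bottling + 6·y_hops = 35.
→ y_bottling = 5 and y_hops = 5.
Shadow price of bottling = 5.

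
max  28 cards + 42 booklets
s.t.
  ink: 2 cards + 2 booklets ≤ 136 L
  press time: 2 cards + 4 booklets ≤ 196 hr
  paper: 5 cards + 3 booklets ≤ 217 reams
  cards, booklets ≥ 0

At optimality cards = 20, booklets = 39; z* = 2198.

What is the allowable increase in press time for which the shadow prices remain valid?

63

Binding constraints: press time, paper. The basis is B = [[2,4],[5,3]] with det -14.
Per unit increase in press time, x* moves by d = (-0.2143, 0.3571).
The basis stays optimal until ink becomes binding; allowable increase = 63 hr.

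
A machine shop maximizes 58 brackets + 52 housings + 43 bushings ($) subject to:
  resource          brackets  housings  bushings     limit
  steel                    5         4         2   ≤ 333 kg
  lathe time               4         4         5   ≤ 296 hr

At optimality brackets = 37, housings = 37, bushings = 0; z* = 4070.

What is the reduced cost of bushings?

At the optimum: steel uses 333 of 333 (binding); lathe time uses 296 of 296 (binding).
From A_Bᵀ y = c: 5·y_steel + 4·y_lathe time = 58; 4·y_steel + 4·y_lathe time = 52.
This yields shadow prices y_steel = 6, y_lathe time = 7.
Reduced cost of bushings: c₃ − yᵀa₃ = 43 − (6·2 + 7·5) = 43 − 47 = -4.

-4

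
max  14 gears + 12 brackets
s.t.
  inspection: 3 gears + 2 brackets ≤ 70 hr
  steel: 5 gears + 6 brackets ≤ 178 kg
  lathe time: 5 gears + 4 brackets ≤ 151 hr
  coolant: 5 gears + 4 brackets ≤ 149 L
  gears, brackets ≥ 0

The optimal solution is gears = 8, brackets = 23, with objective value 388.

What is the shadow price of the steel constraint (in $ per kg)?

1

At the optimum: inspection uses 70 of 70 (binding); steel uses 178 of 178 (binding); lathe time uses 132 of 151 (slack = 19); coolant uses 132 of 149 (slack = 17).
By complementary slackness, y = 0 for the non-binding constraints.
From A_Bᵀ y = c: 3·y_inspection + 5·y_steel = 14; 2·y_inspection + 6·y_steel = 12.
→ y_inspection = 3 and y_steel = 1.
Shadow price of steel = 1.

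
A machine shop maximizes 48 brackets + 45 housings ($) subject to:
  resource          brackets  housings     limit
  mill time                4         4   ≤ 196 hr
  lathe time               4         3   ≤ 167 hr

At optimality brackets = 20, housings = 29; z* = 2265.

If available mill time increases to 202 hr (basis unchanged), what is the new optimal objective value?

Both mill time and lathe time are binding at x*.
Dual feasibility on the basic columns requires 4·y_mill time + 4·y_lathe time = 48, 4·y_mill time + 3·y_lathe time = 45.
→ y_mill time = 9 and y_lathe time = 3.
Δz = y_mill time·Δb = 9 × (6) = 54, so new z* = 2265 + 54 = 2319.

2319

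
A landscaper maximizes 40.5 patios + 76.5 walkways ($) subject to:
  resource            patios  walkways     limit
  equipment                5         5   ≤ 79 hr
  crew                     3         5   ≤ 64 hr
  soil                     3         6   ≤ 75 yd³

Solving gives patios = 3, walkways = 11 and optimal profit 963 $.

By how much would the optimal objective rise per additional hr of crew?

4.5

Check each constraint at x*: equipment 70/79 (slack 9); crew 64/64 (tight); soil 75/75 (tight).
By complementary slackness, y = 0 for the non-binding constraint.
The binding rows give the dual system: 3·y_crew + 3·y_soil = 40.5 and 5·y_crew + 6·y_soil = 76.5.
Solving: y_crew = 4.5, y_soil = 9.
Shadow price of crew = 4.5.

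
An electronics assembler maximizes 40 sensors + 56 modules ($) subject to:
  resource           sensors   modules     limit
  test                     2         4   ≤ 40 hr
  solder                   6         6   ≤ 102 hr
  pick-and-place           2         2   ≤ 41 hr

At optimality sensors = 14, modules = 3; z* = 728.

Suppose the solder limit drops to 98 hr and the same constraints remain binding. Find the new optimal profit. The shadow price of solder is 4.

Δb = -4, so new z* = 728 + (4)·(-4) = 728 − 16 = 712.

712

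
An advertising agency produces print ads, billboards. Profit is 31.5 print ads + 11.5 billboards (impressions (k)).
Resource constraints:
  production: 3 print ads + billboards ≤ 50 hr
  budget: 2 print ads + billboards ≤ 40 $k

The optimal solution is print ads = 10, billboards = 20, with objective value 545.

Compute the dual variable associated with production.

At the optimum: production uses 50 of 50 (binding); budget uses 40 of 40 (binding).
From A_Bᵀ y = c: 3·y_production + 2·y_budget = 31.5; 1·y_production + 1·y_budget = 11.5.
→ y_production = 8.5 and y_budget = 3.
Shadow price of production = 8.5.

8.5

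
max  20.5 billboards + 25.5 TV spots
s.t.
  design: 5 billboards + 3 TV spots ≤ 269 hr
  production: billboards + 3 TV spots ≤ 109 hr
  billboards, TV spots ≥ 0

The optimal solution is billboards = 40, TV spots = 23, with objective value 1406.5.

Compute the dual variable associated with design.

3

At the optimum: design uses 269 of 269 (binding); production uses 109 of 109 (binding).
Dual feasibility on the basic columns requires 5·y_design + 1·y_production = 20.5, 3·y_design + 3·y_production = 25.5.
This yields shadow prices y_design = 3, y_production = 5.5.
Shadow price of design = 3.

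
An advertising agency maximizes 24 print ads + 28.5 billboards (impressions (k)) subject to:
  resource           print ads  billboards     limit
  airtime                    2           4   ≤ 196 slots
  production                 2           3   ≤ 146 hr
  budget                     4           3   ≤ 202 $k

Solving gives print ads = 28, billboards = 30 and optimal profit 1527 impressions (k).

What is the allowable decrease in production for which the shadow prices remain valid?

Binding constraints: production, budget. The basis is B = [[2,3],[4,3]] with det -6.
Per unit decrease in production, x* moves by d = (0.5, -0.6667).
The basis stays optimal until billboards reaches 0; allowable decrease = 45 hr.

45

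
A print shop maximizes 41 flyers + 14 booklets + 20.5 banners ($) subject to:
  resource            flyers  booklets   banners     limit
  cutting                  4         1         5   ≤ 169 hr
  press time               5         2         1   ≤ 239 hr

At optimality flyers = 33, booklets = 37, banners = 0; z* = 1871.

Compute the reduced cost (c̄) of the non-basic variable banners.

Check each constraint at x*: cutting 169/169 (tight); press time 239/239 (tight).
Dual feasibility on the basic columns requires 4·y_cutting + 5·y_press time = 41, 1·y_cutting + 2·y_press time = 14.
This yields shadow prices y_cutting = 4, y_press time = 5.
Reduced cost of banners: c₃ − yᵀa₃ = 20.5 − (4·5 + 5·1) = 20.5 − 25 = -4.5.

-4.5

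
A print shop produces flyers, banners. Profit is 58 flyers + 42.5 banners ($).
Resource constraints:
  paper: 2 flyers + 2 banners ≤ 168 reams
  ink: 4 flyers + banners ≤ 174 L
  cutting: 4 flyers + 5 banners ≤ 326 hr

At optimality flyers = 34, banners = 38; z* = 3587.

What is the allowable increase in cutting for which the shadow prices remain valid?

Binding constraints: ink, cutting. The basis is B = [[4,1],[4,5]] with det 16.
Per unit increase in cutting, x* moves by d = (-0.0625, 0.25).
The basis stays optimal until paper becomes binding; allowable increase = 64 hr.

64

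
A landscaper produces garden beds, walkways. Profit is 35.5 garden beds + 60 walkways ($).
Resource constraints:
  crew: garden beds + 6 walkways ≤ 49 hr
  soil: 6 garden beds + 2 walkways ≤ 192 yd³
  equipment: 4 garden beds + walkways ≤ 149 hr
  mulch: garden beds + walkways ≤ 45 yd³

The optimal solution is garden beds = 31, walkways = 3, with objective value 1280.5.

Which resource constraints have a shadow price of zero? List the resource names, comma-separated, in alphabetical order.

equipment, mulch

crew: 49/49 (binding)
soil: 192/192 (binding)
equipment: 127/149 (slack 22)
mulch: 34/45 (slack 11)
By complementary slackness, a constraint with positive slack has shadow price 0 → equipment, mulch.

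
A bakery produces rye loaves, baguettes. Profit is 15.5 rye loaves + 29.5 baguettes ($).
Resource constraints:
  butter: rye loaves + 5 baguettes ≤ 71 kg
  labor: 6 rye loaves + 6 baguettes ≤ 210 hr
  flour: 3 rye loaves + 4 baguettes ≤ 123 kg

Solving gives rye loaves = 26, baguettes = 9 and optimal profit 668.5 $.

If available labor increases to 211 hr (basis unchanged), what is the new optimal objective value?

670.5

Binding: butter and labor. Non-binding: flour (9 unused).
By complementary slackness, y = 0 for the non-binding constraint.
The binding rows give the dual system: 1·y_butter + 6·y_labor = 15.5 and 5·y_butter + 6·y_labor = 29.5.
Solving: y_butter = 3.5, y_labor = 2.
Δz = y_labor·Δb = 2 × (1) = 2, so new z* = 668.5 + 2 = 670.5.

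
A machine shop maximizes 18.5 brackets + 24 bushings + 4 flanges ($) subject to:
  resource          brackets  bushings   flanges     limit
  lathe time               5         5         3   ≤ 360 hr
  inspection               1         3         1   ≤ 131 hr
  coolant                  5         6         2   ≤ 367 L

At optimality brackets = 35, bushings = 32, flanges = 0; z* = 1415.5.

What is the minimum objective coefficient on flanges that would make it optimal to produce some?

8

Binding: inspection and coolant. Non-binding: lathe time (25 unused).
By complementary slackness, y = 0 for the non-binding constraint.
Dual feasibility on the basic columns requires 1·y_inspection + 5·y_coolant = 18.5, 3·y_inspection + 6·y_coolant = 24.
→ y_inspection = 1 and y_coolant = 3.5.
flanges enters the basis when its profit ≥ yᵀa₃ = 1·1 + 3.5·2 = 8.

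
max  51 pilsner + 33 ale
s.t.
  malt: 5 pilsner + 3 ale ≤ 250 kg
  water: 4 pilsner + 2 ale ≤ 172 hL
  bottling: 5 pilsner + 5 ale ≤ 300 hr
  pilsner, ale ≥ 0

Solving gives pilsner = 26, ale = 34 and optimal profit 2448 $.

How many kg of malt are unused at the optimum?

18

malt used = 5·26 + 3·34 = 232; slack = 250 − 232 = 18.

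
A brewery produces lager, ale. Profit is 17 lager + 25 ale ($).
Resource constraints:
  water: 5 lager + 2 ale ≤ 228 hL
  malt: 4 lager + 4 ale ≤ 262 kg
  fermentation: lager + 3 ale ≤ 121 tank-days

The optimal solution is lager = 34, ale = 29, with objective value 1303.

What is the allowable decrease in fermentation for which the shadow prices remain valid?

Binding constraints: water, fermentation. The basis is B = [[5,2],[1,3]] with det 13.
Per unit decrease in fermentation, x* moves by d = (0.1538, -0.3846).
The basis stays optimal until ale reaches 0; allowable decrease = 75.4 tank-days.

75.4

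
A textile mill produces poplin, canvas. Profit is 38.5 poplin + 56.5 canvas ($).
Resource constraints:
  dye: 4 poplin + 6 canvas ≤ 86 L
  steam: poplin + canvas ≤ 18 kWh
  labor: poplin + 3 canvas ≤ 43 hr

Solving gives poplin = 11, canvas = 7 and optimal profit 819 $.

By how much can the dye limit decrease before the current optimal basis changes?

Binding constraints: dye, steam. The basis is B = [[4,6],[1,1]] with det -2.
Per unit decrease in dye, x* moves by d = (0.5, -0.5).
The basis stays optimal until canvas reaches 0; allowable decrease = 14 L.

14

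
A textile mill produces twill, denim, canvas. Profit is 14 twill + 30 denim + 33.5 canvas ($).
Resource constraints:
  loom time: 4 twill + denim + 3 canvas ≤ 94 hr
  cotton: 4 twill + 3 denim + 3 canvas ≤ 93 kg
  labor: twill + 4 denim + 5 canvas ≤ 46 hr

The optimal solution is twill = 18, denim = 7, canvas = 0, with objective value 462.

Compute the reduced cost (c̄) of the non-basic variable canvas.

-2.5

At the optimum: loom time uses 79 of 94 (slack = 15); cotton uses 93 of 93 (binding); labor uses 46 of 46 (binding).
Slack constraints have shadow price 0 (complementary slackness).
From A_Bᵀ y = c: 4·y_cotton + 1·y_labor = 14; 3·y_cotton + 4·y_labor = 30.
→ y_cotton = 2 and y_labor = 6.
Reduced cost of canvas: c₃ − yᵀa₃ = 33.5 − (2·3 + 6·5) = 33.5 − 36 = -2.5.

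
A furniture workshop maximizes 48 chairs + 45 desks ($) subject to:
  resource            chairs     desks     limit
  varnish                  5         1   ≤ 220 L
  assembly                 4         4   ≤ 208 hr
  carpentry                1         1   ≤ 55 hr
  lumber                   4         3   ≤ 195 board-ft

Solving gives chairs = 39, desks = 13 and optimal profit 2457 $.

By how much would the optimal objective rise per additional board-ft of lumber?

Check each constraint at x*: varnish 208/220 (slack 12); assembly 208/208 (tight); carpentry 52/55 (slack 3); lumber 195/195 (tight).
Since varnish, carpentry are not tight, their duals are 0.
Dual feasibility on the basic columns requires 4·y_assembly + 4·y_lumber = 48, 4·y_assembly + 3·y_lumber = 45.
This yields shadow prices y_assembly = 9, y_lumber = 3.
Shadow price of lumber = 3.

3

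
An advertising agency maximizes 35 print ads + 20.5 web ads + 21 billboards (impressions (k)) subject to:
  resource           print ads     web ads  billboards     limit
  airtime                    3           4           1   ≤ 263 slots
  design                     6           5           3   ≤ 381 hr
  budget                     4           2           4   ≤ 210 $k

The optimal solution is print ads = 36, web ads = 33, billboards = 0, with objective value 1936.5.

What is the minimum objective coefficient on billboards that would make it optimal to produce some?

Binding: design and budget. Non-binding: airtime (23 unused).
Since airtime is not tight, its dual is 0.
The binding rows give the dual system: 6·y_design + 4·y_budget = 35 and 5·y_design + 2·y_budget = 20.5.
Solving: y_design = 1.5, y_budget = 6.5.
billboards enters the basis when its profit ≥ yᵀa₃ = 1.5·3 + 6.5·4 = 30.5.

30.5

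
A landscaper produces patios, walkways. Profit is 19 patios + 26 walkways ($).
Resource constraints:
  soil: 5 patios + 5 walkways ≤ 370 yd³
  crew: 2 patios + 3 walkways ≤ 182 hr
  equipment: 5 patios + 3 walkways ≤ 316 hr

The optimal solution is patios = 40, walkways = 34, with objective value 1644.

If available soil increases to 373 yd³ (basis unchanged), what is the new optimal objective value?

Binding: soil and crew. Non-binding: equipment (14 unused).
Since equipment is not tight, its dual is 0.
From A_Bᵀ y = c: 5·y_soil + 2·y_crew = 19; 5·y_soil + 3·y_crew = 26.
This yields shadow prices y_soil = 1, y_crew = 7.
Δz = y_soil·Δb = 1 × (3) = 3, so new z* = 1644 + 3 = 1647.

1647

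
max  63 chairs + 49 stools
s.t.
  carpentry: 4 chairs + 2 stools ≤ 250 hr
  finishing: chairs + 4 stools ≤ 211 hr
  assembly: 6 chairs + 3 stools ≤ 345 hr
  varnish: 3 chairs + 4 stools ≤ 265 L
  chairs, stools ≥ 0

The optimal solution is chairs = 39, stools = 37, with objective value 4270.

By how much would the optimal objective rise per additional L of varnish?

7

At the optimum: carpentry uses 230 of 250 (slack = 20); finishing uses 187 of 211 (slack = 24); assembly uses 345 of 345 (binding); varnish uses 265 of 265 (binding).
Since carpentry, finishing are not tight, their duals are 0.
From A_Bᵀ y = c: 6·y_assembly + 3·y_varnish = 63; 3·y_assembly + 4·y_varnish = 49.
Solving: y_assembly = 7, y_varnish = 7.
Shadow price of varnish = 7.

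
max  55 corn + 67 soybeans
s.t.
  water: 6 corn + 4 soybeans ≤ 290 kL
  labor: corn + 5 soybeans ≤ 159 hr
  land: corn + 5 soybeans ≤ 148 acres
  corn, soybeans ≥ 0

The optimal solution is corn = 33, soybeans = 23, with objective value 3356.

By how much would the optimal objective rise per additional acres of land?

7

At the optimum: water uses 290 of 290 (binding); labor uses 148 of 159 (slack = 11); land uses 148 of 148 (binding).
By complementary slackness, y = 0 for the non-binding constraint.
From A_Bᵀ y = c: 6·y_water + 1·y_land = 55; 4·y_water + 5·y_land = 67.
Solving: y_water = 8, y_land = 7.
Shadow price of land = 7.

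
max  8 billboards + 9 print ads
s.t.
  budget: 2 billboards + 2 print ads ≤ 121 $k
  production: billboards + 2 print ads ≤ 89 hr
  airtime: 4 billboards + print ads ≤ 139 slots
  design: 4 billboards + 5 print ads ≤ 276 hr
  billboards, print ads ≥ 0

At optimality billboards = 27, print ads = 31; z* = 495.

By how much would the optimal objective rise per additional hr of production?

Check each constraint at x*: budget 116/121 (slack 5); production 89/89 (tight); airtime 139/139 (tight); design 263/276 (slack 13).
By complementary slackness, y = 0 for the non-binding constraints.
From A_Bᵀ y = c: 1·y_production + 4·y_airtime = 8; 2·y_production + 1·y_airtime = 9.
Solving: y_production = 4, y_airtime = 1.
Shadow price of production = 4.

4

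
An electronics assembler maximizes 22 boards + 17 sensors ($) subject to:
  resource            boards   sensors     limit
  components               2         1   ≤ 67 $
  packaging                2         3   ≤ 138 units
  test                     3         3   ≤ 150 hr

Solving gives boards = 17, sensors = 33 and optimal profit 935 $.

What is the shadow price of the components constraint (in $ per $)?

5

Check each constraint at x*: components 67/67 (tight); packaging 133/138 (slack 5); test 150/150 (tight).
Since packaging is not tight, its dual is 0.
The binding rows give the dual system: 2·y_components + 3·y_test = 22 and 1·y_components + 3·y_test = 17.
Solving: y_components = 5, y_test = 4.
Shadow price of components = 5.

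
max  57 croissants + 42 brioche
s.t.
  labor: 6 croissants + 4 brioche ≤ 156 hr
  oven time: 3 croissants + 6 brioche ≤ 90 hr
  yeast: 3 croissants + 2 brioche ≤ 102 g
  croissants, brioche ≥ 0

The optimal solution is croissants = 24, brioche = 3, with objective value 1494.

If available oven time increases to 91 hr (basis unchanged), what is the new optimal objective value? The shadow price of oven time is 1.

1495

Δb = 1, so new z* = 1494 + (1)·(1) = 1494 + 1 = 1495.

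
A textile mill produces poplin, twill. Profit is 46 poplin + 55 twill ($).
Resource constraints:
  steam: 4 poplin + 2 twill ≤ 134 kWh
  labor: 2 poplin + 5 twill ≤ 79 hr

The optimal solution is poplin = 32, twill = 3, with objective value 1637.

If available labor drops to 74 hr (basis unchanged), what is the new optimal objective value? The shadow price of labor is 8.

Δb = -5, so new z* = 1637 + (8)·(-5) = 1637 − 40 = 1597.

1597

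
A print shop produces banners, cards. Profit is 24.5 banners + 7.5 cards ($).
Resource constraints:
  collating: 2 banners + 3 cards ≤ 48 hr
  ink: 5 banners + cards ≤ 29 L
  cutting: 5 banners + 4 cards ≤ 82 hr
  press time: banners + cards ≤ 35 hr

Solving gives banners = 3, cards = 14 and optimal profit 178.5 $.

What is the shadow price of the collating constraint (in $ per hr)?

Binding: collating and ink. Non-binding: cutting (11 unused), press time (18 unused).
Since cutting, press time are not tight, their duals are 0.
The binding rows give the dual system: 2·y_collating + 5·y_ink = 24.5 and 3·y_collating + 1·y_ink = 7.5.
→ y_collating = 1 and y_ink = 4.5.
Shadow price of collating = 1.

1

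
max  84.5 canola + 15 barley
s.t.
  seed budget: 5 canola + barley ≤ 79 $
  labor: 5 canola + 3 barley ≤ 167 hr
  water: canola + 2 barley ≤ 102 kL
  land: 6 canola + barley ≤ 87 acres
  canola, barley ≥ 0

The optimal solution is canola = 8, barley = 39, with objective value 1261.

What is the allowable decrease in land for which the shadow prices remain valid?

1

Binding constraints: seed budget, land. The basis is B = [[5,1],[6,1]] with det -1.
Per unit decrease in land, x* moves by d = (-1, 5).
The basis stays optimal until labor becomes binding; allowable decrease = 1 acres.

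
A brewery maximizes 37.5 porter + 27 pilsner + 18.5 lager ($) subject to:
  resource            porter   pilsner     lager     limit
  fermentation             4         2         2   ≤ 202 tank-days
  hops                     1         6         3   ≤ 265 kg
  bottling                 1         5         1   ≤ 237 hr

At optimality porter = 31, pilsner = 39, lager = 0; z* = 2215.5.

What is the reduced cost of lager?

Check each constraint at x*: fermentation 202/202 (tight); hops 265/265 (tight); bottling 226/237 (slack 11).
By complementary slackness, y = 0 for the non-binding constraint.
Dual feasibility on the basic columns requires 4·y_fermentation + 1·y_hops = 37.5, 2·y_fermentation + 6·y_hops = 27.
This yields shadow prices y_fermentation = 9, y_hops = 1.5.
Reduced cost of lager: c₃ − yᵀa₃ = 18.5 − (9·2 + 1.5·3) = 18.5 − 22.5 = -4.

-4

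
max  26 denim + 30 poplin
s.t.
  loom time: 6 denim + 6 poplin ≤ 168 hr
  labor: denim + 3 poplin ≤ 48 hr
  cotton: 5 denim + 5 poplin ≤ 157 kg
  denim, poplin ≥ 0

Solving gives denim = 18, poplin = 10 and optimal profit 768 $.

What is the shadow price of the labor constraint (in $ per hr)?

2

Binding: loom time and labor. Non-binding: cotton (17 unused).
Since cotton is not tight, its dual is 0.
Dual feasibility on the basic columns requires 6·y_loom time + 1·y_labor = 26, 6·y_loom time + 3·y_labor = 30.
This yields shadow prices y_loom time = 4, y_labor = 2.
Shadow price of labor = 2.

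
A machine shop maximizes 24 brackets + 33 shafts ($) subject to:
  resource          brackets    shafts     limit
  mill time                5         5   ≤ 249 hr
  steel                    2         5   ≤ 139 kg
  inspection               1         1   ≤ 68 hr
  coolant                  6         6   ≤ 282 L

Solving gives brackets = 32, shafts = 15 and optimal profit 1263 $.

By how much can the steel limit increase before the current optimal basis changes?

Binding constraints: steel, coolant. The basis is B = [[2,5],[6,6]] with det -18.
Per unit increase in steel, x* moves by d = (-0.3333, 0.3333).
The basis stays optimal until brackets reaches 0; allowable increase = 96 kg.

96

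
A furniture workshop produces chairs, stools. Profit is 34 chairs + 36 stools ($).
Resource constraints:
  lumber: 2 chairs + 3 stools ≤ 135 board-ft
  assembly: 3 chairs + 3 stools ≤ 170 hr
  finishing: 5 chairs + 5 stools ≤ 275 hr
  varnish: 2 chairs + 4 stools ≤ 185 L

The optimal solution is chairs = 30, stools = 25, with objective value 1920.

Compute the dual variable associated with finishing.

Check each constraint at x*: lumber 135/135 (tight); assembly 165/170 (slack 5); finishing 275/275 (tight); varnish 160/185 (slack 25).
Slack constraints have shadow price 0 (complementary slackness).
The binding rows give the dual system: 2·y_lumber + 5·y_finishing = 34 and 3·y_lumber + 5·y_finishing = 36.
This yields shadow prices y_lumber = 2, y_finishing = 6.
Shadow price of finishing = 6.

6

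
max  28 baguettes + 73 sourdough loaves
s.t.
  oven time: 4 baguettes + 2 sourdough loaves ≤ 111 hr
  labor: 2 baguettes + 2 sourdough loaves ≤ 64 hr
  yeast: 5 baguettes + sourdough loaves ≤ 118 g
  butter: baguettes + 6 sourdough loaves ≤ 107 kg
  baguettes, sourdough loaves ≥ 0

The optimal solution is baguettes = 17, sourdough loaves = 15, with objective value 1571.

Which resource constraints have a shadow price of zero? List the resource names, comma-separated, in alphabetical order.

oven time, yeast

oven time: 98/111 (slack 13)
labor: 64/64 (binding)
yeast: 100/118 (slack 18)
butter: 107/107 (binding)
By complementary slackness, a constraint with positive slack has shadow price 0 → oven time, yeast.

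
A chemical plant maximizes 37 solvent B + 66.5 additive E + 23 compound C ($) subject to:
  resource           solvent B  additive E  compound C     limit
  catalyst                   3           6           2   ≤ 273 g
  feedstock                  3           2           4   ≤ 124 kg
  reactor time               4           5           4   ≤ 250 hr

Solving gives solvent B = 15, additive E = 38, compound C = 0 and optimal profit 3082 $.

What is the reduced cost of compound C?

-5

At the optimum: catalyst uses 273 of 273 (binding); feedstock uses 121 of 124 (slack = 3); reactor time uses 250 of 250 (binding).
Slack constraints have shadow price 0 (complementary slackness).
Dual feasibility on the basic columns requires 3·y_catalyst + 4·y_reactor time = 37, 6·y_catalyst + 5·y_reactor time = 66.5.
→ y_catalyst = 9 and y_reactor time = 2.5.
Reduced cost of compound C: c₃ − yᵀa₃ = 23 − (9·2 + 2.5·4) = 23 − 28 = -5.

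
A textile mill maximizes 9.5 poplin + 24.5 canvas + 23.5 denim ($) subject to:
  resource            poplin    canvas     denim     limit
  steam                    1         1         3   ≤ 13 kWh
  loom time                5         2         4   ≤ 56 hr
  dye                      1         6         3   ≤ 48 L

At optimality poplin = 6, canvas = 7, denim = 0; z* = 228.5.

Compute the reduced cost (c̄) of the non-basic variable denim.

-5

Check each constraint at x*: steam 13/13 (tight); loom time 44/56 (slack 12); dye 48/48 (tight).
Since loom time is not tight, its dual is 0.
From A_Bᵀ y = c: 1·y_steam + 1·y_dye = 9.5; 1·y_steam + 6·y_dye = 24.5.
Solving: y_steam = 6.5, y_dye = 3.
Reduced cost of denim: c₃ − yᵀa₃ = 23.5 − (6.5·3 + 3·3) = 23.5 − 28.5 = -5.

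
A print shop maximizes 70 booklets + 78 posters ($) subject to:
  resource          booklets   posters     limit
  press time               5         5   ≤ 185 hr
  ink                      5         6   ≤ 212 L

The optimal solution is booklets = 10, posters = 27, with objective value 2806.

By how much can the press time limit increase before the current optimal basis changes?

27

Binding constraints: press time, ink. The basis is B = [[5,5],[5,6]] with det 5.
Per unit increase in press time, x* moves by d = (1.2, -1).
The basis stays optimal until posters reaches 0; allowable increase = 27 hr.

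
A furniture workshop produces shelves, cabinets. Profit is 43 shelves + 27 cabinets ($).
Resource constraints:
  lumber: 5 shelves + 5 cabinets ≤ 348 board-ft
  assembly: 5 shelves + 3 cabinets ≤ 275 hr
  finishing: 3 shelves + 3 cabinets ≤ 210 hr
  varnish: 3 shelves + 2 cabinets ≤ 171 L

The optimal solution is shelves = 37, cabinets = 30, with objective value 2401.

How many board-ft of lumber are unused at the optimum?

lumber used = 5·37 + 5·30 = 335; slack = 348 − 335 = 13.

13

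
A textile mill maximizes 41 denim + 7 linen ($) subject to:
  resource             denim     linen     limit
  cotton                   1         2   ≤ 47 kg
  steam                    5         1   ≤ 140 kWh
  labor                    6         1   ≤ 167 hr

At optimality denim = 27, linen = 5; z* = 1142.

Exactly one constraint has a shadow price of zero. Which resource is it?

cotton: 37/47 (slack 10)
steam: 140/140 (binding)
labor: 167/167 (binding)
By complementary slackness, a constraint with positive slack has shadow price 0 → cotton.

cotton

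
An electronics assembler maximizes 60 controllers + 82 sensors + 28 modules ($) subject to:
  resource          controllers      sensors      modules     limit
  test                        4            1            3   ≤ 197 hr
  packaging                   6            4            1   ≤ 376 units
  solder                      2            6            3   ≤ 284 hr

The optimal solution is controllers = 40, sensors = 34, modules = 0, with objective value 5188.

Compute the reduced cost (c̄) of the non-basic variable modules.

Binding: packaging and solder. Non-binding: test (3 unused).
Since test is not tight, its dual is 0.
Dual feasibility on the basic columns requires 6·y_packaging + 2·y_solder = 60, 4·y_packaging + 6·y_solder = 82.
This yields shadow prices y_packaging = 7, y_solder = 9.
Reduced cost of modules: c₃ − yᵀa₃ = 28 − (7·1 + 9·3) = 28 − 34 = -6.

-6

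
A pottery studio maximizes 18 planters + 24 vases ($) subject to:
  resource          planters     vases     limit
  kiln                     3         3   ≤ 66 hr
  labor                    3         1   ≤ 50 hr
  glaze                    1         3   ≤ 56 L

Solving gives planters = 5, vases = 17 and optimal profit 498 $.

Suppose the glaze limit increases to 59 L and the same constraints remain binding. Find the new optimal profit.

507

Binding: kiln and glaze. Non-binding: labor (18 unused).
Slack constraints have shadow price 0 (complementary slackness).
Dual feasibility on the basic columns requires 3·y_kiln + 1·y_glaze = 18, 3·y_kiln + 3·y_glaze = 24.
This yields shadow prices y_kiln = 5, y_glaze = 3.
Δz = y_glaze·Δb = 3 × (3) = 9, so new z* = 498 + 9 = 507.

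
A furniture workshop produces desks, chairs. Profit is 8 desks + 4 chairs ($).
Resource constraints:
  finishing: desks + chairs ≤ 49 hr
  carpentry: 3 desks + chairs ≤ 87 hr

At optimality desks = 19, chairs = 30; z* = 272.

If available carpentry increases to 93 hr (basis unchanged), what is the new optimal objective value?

284

At the optimum: finishing uses 49 of 49 (binding); carpentry uses 87 of 87 (binding).
From A_Bᵀ y = c: 1·y_finishing + 3·y_carpentry = 8; 1·y_finishing + 1·y_carpentry = 4.
This yields shadow prices y_finishing = 2, y_carpentry = 2.
Δz = y_carpentry·Δb = 2 × (6) = 12, so new z* = 272 + 12 = 284.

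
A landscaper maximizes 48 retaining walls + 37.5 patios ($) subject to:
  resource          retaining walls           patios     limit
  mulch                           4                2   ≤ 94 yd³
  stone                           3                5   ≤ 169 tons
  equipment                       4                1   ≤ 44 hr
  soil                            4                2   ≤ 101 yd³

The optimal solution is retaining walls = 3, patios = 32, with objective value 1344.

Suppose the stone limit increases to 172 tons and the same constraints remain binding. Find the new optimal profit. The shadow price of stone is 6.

1362

Δb = 3, so new z* = 1344 + (6)·(3) = 1344 + 18 = 1362.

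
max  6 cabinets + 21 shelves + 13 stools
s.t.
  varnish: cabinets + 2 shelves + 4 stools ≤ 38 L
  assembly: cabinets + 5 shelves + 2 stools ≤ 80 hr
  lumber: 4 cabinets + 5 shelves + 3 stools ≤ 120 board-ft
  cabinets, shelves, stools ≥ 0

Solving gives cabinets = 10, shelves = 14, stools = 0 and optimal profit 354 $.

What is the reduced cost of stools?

At the optimum: varnish uses 38 of 38 (binding); assembly uses 80 of 80 (binding); lumber uses 110 of 120 (slack = 10).
By complementary slackness, y = 0 for the non-binding constraint.
Dual feasibility on the basic columns requires 1·y_varnish + 1·y_assembly = 6, 2·y_varnish + 5·y_assembly = 21.
Solving: y_varnish = 3, y_assembly = 3.
Reduced cost of stools: c₃ − yᵀa₃ = 13 − (3·4 + 3·2) = 13 − 18 = -5.

-5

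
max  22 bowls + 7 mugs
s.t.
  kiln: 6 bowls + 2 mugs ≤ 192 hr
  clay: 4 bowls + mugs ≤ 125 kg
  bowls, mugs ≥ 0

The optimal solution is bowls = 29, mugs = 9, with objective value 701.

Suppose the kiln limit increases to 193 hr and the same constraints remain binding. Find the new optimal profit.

704

Check each constraint at x*: kiln 192/192 (tight); clay 125/125 (tight).
The binding rows give the dual system: 6·y_kiln + 4·y_clay = 22 and 2·y_kiln + 1·y_clay = 7.
Solving: y_kiln = 3, y_clay = 1.
Δz = y_kiln·Δb = 3 × (1) = 3, so new z* = 701 + 3 = 704.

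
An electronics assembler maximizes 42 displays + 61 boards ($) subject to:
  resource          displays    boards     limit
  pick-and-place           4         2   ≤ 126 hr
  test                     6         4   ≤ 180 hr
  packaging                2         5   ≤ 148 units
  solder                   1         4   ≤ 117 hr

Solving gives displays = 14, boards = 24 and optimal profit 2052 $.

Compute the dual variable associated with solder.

Binding: test and packaging. Non-binding: pick-and-place (22 unused), solder (7 unused).
Since pick-and-place, solder are not tight, their duals are 0.
The binding rows give the dual system: 6·y_test + 2·y_packaging = 42 and 4·y_test + 5·y_packaging = 61.
Solving: y_test = 4, y_packaging = 9.
Shadow price of solder = 0.

0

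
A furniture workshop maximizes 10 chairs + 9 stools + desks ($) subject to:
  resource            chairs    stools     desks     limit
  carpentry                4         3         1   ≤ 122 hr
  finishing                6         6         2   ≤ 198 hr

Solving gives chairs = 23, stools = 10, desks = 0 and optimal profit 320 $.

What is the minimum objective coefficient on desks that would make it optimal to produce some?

Both carpentry and finishing are binding at x*.
Dual feasibility on the basic columns requires 4·y_carpentry + 6·y_finishing = 10, 3·y_carpentry + 6·y_finishing = 9.
This yields shadow prices y_carpentry = 1, y_finishing = 1.
desks enters the basis when its profit ≥ yᵀa₃ = 1·1 + 1·2 = 3.

3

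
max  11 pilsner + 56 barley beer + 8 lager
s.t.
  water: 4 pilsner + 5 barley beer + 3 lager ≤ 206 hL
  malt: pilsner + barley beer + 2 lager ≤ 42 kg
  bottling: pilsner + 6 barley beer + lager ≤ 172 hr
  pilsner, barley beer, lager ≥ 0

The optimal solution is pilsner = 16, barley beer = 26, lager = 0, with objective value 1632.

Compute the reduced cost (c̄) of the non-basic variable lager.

-5

Binding: malt and bottling. Non-binding: water (12 unused).
Since water is not tight, its dual is 0.
The binding rows give the dual system: 1·y_malt + 1·y_bottling = 11 and 1·y_malt + 6·y_bottling = 56.
Solving: y_malt = 2, y_bottling = 9.
Reduced cost of lager: c₃ − yᵀa₃ = 8 − (2·2 + 9·1) = 8 − 13 = -5.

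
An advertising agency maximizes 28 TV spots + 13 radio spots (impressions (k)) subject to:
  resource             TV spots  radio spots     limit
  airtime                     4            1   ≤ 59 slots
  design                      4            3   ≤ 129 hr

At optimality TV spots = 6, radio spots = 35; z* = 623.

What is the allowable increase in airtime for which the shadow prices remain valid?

70

Binding constraints: airtime, design. The basis is B = [[4,1],[4,3]] with det 8.
Per unit increase in airtime, x* moves by d = (0.375, -0.5).
The basis stays optimal until radio spots reaches 0; allowable increase = 70 slots.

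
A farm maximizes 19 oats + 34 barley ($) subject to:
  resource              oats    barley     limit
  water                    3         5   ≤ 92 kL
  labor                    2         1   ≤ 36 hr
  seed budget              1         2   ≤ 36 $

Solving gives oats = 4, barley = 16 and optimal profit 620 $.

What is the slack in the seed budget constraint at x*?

seed budget used = 1·4 + 2·16 = 36; slack = 36 − 36 = 0.

0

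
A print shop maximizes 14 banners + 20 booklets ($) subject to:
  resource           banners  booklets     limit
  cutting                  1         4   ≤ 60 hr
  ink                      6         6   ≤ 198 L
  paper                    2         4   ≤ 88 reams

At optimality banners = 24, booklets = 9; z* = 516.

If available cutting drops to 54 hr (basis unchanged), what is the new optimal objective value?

504

Binding: cutting and ink. Non-binding: paper (4 unused).
By complementary slackness, y = 0 for the non-binding constraint.
Dual feasibility on the basic columns requires 1·y_cutting + 6·y_ink = 14, 4·y_cutting + 6·y_ink = 20.
This yields shadow prices y_cutting = 2, y_ink = 2.
Δz = y_cutting·Δb = 2 × (-6) = -12, so new z* = 516 − 12 = 504.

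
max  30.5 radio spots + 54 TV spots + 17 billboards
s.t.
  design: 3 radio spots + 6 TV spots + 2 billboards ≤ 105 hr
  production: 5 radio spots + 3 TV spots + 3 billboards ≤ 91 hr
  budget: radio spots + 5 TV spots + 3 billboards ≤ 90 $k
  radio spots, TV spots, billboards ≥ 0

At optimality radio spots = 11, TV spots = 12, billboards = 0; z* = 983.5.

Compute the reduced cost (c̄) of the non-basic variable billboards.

-3

Binding: design and production. Non-binding: budget (19 unused).
By complementary slackness, y = 0 for the non-binding constraint.
From A_Bᵀ y = c: 3·y_design + 5·y_production = 30.5; 6·y_design + 3·y_production = 54.
Solving: y_design = 8.5, y_production = 1.
Reduced cost of billboards: c₃ − yᵀa₃ = 17 − (8.5·2 + 1·3) = 17 − 20 = -3.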